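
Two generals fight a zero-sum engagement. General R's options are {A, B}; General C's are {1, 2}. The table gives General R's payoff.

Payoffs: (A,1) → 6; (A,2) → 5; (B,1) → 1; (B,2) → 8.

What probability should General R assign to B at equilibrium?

Row minima: A → 5, B → 1; maximin = 5.
Column maxima: 1 → 6, 2 → 8; minimax = 6.
5 ≠ 6, so there is no saddle point; optimal play is mixed.
Let General R play A with probability p. Expected payoff against 1: 6p + 1(1−p) = 5p + 1; against 2: 5p + 8(1−p) = −3p + 8.
Setting these equal: 5p + 1 = −3p + 8 ⇒ 8p = 7 ⇒ p = 7/8, and the value is (5)·(7/8) + 1 = 43/8.
For General C: with q = P(1), equating A's and B's payoffs gives q + 5 = −7q + 8 ⇒ q = 3/8.

1/8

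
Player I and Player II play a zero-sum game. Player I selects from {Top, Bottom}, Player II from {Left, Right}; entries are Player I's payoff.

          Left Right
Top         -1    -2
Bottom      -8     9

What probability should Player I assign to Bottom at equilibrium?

1/18

Row minima: Top → -2, Bottom → -8; maximin = -2.
Column maxima: Left → -1, Right → 9; minimax = -1.
-2 ≠ -1, so there is no saddle point; optimal play is mixed.
Let Player I play Top with probability p. Expected payoff against Left: (-1)p + (-8)(1−p) = 7p − 8; against Right: (-2)p + 9(1−p) = −11p + 9.
Setting these equal: 7p − 8 = −11p + 9 ⇒ 18p = 17 ⇒ p = 17/18, and the value is (7)·(17/18) − 8 = -25/18.
For Player II: with q = P(Left), equating Top's and Bottom's payoffs gives q − 2 = −17q + 9 ⇒ q = 11/18.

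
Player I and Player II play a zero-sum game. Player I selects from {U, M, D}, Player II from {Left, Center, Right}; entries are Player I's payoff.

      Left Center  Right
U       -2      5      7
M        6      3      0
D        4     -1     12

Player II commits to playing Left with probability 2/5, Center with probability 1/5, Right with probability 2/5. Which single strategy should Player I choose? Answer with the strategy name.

Expected payoff of U: (2/5)·(-2) + (1/5)·5 + (2/5)·7 = 3.
Expected payoff of M: (2/5)·6 + (1/5)·3 + (2/5)·0 = 3.
Expected payoff of D: (2/5)·4 + (1/5)·(-1) + (2/5)·12 = 31/5.
The largest is 31/5, so Player I's best response is D.

D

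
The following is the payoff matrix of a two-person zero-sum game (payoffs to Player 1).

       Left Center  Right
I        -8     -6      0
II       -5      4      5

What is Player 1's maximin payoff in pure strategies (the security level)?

Row minima: I → -8, II → -5.
The best of these is -5.

-5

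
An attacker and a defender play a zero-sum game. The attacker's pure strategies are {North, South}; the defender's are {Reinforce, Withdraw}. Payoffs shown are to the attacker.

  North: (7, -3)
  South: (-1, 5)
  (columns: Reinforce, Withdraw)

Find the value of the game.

2

Row minima: North → -3, South → -1; maximin = -1.
Column maxima: Reinforce → 7, Withdraw → 5; minimax = 5.
-1 ≠ 5, so there is no saddle point; optimal play is mixed.
Let the attacker play North with probability p. Expected payoff against Reinforce: 7p + (-1)(1−p) = 8p − 1; against Withdraw: (-3)p + 5(1−p) = −8p + 5.
Setting these equal: 8p − 1 = −8p + 5 ⇒ 16p = 6 ⇒ p = 3/8, and the value is (8)·(3/8) − 1 = 2.
For the defender: with q = P(Reinforce), equating North's and South's payoffs gives 10q − 3 = −6q + 5 ⇒ q = 1/2.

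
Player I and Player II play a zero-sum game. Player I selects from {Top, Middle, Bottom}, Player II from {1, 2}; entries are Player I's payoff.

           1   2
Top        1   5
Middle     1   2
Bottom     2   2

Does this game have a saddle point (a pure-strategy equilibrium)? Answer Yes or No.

Row minima: Top → 1, Middle → 1, Bottom → 2; maximin = 2.
Column maxima: 1 → 2, 2 → 5; minimax = 2.
maximin = minimax = 2, so a saddle point exists.

Yes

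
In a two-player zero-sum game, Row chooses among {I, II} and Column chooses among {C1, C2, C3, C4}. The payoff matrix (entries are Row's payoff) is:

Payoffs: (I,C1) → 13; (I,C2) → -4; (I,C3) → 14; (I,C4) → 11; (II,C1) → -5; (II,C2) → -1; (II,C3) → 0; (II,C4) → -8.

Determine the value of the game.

-43/22

Row minima: I → -4, II → -8; maximin = -4.
Column maxima: C1 → 13, C2 → -1, C3 → 14, C4 → 11; minimax = -1.
-4 ≠ -1, so there is no saddle point; optimal play is mixed.
C1 is strictly dominated by C4 (it gives Row strictly more in every row), so Column never plays it.
C3 is strictly dominated by C2 (it gives Row strictly more in every row), so Column never plays it.
On the remaining 2×2 (I, II vs C2, C4):
Let Row play I with probability p. Expected payoff against C2: (-4)p + (-1)(1−p) = −3p − 1; against C4: 11p + (-8)(1−p) = 19p − 8.
Setting these equal: −3p − 1 = 19p − 8 ⇒ −22p = -7 ⇒ p = 7/22, and the value is (-3)·(7/22) − 1 = -43/22.
For Column: with q = P(C2), equating I's and II's payoffs gives −15q + 11 = 7q − 8 ⇒ q = 19/22.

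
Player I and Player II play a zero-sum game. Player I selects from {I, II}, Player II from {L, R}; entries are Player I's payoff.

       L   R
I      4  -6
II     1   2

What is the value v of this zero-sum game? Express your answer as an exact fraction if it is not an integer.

Row minima: I → -6, II → 1; maximin = 1.
Column maxima: L → 4, R → 2; minimax = 2.
1 ≠ 2, so there is no saddle point; optimal play is mixed.
Let Player I play I with probability p. Expected payoff against L: 4p + 1(1−p) = 3p + 1; against R: (-6)p + 2(1−p) = −8p + 2.
Setting these equal: 3p + 1 = −8p + 2 ⇒ 11p = 1 ⇒ p = 1/11, and the value is (3)·(1/11) + 1 = 14/11.
For Player II: with q = P(L), equating I's and II's payoffs gives 10q − 6 = −q + 2 ⇒ q = 8/11.

14/11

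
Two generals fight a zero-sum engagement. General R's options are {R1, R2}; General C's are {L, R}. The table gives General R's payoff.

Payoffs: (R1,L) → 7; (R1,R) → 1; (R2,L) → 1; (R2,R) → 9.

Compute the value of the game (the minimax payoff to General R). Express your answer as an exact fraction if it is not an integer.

31/7

Row minima: R1 → 1, R2 → 1; maximin = 1.
Column maxima: L → 7, R → 9; minimax = 7.
1 ≠ 7, so there is no saddle point; optimal play is mixed.
Let General R play R1 with probability p. Expected payoff against L: 7p + 1(1−p) = 6p + 1; against R: 1p + 9(1−p) = −8p + 9.
Setting these equal: 6p + 1 = −8p + 9 ⇒ 14p = 8 ⇒ p = 4/7, and the value is (6)·(4/7) + 1 = 31/7.
For General C: with q = P(L), equating R1's and R2's payoffs gives 6q + 1 = −8q + 9 ⇒ q = 4/7.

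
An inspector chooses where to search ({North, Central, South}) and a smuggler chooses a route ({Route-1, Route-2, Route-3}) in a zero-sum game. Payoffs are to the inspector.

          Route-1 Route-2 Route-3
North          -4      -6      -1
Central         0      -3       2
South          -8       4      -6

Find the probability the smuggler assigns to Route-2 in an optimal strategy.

8/15

Row minima: North → -6, Central → -3, South → -8; maximin = -3.
Column maxima: Route-1 → 0, Route-2 → 4, Route-3 → 2; minimax = 0.
-3 ≠ 0, so there is no saddle point; optimal play is mixed.
North is strictly dominated by Central, so the inspector never plays it.
Route-3 is strictly dominated by Route-1 (it gives the inspector strictly more in every row), so the smuggler never plays it.
On the remaining 2×2 (Central, South vs Route-1, Route-2):
Let the inspector play Central with probability p. Expected payoff against Route-1: 0p + (-8)(1−p) = 8p − 8; against Route-2: (-3)p + 4(1−p) = −7p + 4.
Setting these equal: 8p − 8 = −7p + 4 ⇒ 15p = 12 ⇒ p = 4/5, and the value is (8)·(4/5) − 8 = -8/5.
For the smuggler: with q = P(Route-1), equating Central's and South's payoffs gives 3q − 3 = −12q + 4 ⇒ q = 7/15.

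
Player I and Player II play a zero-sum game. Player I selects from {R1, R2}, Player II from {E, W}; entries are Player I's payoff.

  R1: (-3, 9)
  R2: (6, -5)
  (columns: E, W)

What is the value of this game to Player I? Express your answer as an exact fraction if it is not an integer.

Row minima: R1 → -3, R2 → -5; maximin = -3.
Column maxima: E → 6, W → 9; minimax = 6.
-3 ≠ 6, so there is no saddle point; optimal play is mixed.
Let Player I play R1 with probability p. Expected payoff against E: (-3)p + 6(1−p) = −9p + 6; against W: 9p + (-5)(1−p) = 14p − 5.
Setting these equal: −9p + 6 = 14p − 5 ⇒ −23p = -11 ⇒ p = 11/23, and the value is (-9)·(11/23) + 6 = 39/23.
For Player II: with q = P(E), equating R1's and R2's payoffs gives −12q + 9 = 11q − 5 ⇒ q = 14/23.

39/23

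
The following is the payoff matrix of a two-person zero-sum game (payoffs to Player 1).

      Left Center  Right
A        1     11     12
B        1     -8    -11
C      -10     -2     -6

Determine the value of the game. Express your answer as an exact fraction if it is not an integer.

Row minima: A → 1, B → -11, C → -10; maximin = 1.
Column maxima: Left → 1, Center → 11, Right → 12; minimax = 1.
Since maximin = minimax = 1, there is a saddle point and the value is 1.

1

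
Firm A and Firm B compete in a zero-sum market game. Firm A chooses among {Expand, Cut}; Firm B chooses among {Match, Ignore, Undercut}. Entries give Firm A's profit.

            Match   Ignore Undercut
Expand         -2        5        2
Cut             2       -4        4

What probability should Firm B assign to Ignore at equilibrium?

Row minima: Expand → -2, Cut → -4; maximin = -2.
Column maxima: Match → 2, Ignore → 5, Undercut → 4; minimax = 2.
-2 ≠ 2, so there is no saddle point; optimal play is mixed.
Undercut is strictly dominated by Match (it gives Firm A strictly more in every row), so Firm B never plays it.
On the remaining 2×2 (Expand, Cut vs Match, Ignore):
Let Firm A play Expand with probability p. Expected payoff against Match: (-2)p + 2(1−p) = −4p + 2; against Ignore: 5p + (-4)(1−p) = 9p − 4.
Setting these equal: −4p + 2 = 9p − 4 ⇒ −13p = -6 ⇒ p = 6/13, and the value is (-4)·(6/13) + 2 = 2/13.
For Firm B: with q = P(Match), equating Expand's and Cut's payoffs gives −7q + 5 = 6q − 4 ⇒ q = 9/13.

4/13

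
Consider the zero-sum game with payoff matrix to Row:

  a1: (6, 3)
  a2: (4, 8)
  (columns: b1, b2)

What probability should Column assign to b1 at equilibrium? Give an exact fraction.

Row minima: a1 → 3, a2 → 4; maximin = 4.
Column maxima: b1 → 6, b2 → 8; minimax = 6.
4 ≠ 6, so there is no saddle point; optimal play is mixed.
Let Row play a1 with probability p. Expected payoff against b1: 6p + 4(1−p) = 2p + 4; against b2: 3p + 8(1−p) = −5p + 8.
Setting these equal: 2p + 4 = −5p + 8 ⇒ 7p = 4 ⇒ p = 4/7, and the value is (2)·(4/7) + 4 = 36/7.
For Column: with q = P(b1), equating a1's and a2's payoffs gives 3q + 3 = −4q + 8 ⇒ q = 5/7.

5/7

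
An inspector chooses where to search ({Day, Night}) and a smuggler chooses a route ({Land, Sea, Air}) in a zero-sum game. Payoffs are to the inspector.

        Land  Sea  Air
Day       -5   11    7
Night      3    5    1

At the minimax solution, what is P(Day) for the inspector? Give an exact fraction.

Row minima: Day → -5, Night → 1; maximin = 1.
Column maxima: Land → 3, Sea → 11, Air → 7; minimax = 3.
1 ≠ 3, so there is no saddle point; optimal play is mixed.
Sea is strictly dominated by Land (it gives the inspector strictly more in every row), so the smuggler never plays it.
On the remaining 2×2 (Day, Night vs Land, Air):
Let the inspector play Day with probability p. Expected payoff against Land: (-5)p + 3(1−p) = −8p + 3; against Air: 7p + 1(1−p) = 6p + 1.
Setting these equal: −8p + 3 = 6p + 1 ⇒ −14p = -2 ⇒ p = 1/7, and the value is (-8)·(1/7) + 3 = 13/7.
For the smuggler: with q = P(Land), equating Day's and Night's payoffs gives −12q + 7 = 2q + 1 ⇒ q = 3/7.

1/7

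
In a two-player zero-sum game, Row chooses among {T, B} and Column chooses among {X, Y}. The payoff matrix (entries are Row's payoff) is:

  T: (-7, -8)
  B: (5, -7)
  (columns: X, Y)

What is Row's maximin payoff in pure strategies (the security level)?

Row minima: T → -8, B → -7.
The best of these is -7.

-7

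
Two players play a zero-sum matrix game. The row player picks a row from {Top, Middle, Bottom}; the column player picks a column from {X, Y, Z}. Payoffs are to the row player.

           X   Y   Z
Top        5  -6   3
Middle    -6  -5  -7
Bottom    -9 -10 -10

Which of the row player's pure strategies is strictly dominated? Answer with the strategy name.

Bottom

Top gives a strictly higher payoff than Bottom against every column: 5 > -9, -6 > -10, 3 > -10.
So Bottom is strictly dominated and the row player never plays it.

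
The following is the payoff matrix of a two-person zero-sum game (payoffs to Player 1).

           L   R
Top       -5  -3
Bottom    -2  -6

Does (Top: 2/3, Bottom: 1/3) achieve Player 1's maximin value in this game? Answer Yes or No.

Yes

Against L this mix gives (2/3)·(-5) + (1/3)·(-2) = -4.
Against R this mix gives (2/3)·(-3) + (1/3)·(-6) = -4.
All of Player 2's active replies (L, R) yield -4, and no column does worse for Player 1. The mix makes Player 2 indifferent and guarantees -4, so it is optimal.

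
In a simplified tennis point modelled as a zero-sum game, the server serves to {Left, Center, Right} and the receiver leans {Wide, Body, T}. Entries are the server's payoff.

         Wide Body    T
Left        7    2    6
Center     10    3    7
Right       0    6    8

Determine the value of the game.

Row minima: Left → 2, Center → 3, Right → 0; maximin = 3.
Column maxima: Wide → 10, Body → 6, T → 8; minimax = 6.
3 ≠ 6, so there is no saddle point; optimal play is mixed.
Left is strictly dominated by Center, so the server never plays it.
T is strictly dominated by Body (it gives the server strictly more in every row), so the receiver never plays it.
On the remaining 2×2 (Center, Right vs Wide, Body):
Let the server play Center with probability p. Expected payoff against Wide: 10p + 0(1−p) = 10p; against Body: 3p + 6(1−p) = −3p + 6.
Setting these equal: 10p = −3p + 6 ⇒ 13p = 6 ⇒ p = 6/13, and the value is (10)·(6/13) = 60/13.
For the receiver: with q = P(Wide), equating Center's and Right's payoffs gives 7q + 3 = −6q + 6 ⇒ q = 3/13.

60/13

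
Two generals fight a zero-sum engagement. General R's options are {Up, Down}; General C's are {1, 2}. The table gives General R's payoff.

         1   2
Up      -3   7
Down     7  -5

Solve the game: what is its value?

Row minima: Up → -3, Down → -5; maximin = -3.
Column maxima: 1 → 7, 2 → 7; minimax = 7.
-3 ≠ 7, so there is no saddle point; optimal play is mixed.
Let General R play Up with probability p. Expected payoff against 1: (-3)p + 7(1−p) = −10p + 7; against 2: 7p + (-5)(1−p) = 12p − 5.
Setting these equal: −10p + 7 = 12p − 5 ⇒ −22p = -12 ⇒ p = 6/11, and the value is (-10)·(6/11) + 7 = 17/11.
For General C: with q = P(1), equating Up's and Down's payoffs gives −10q + 7 = 12q − 5 ⇒ q = 6/11.

17/11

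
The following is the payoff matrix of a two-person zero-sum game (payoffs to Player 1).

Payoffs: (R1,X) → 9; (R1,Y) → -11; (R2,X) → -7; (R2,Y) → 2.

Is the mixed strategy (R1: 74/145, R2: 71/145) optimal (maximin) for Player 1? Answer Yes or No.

Against X this mix gives (74/145)·9 + (71/145)·(-7) = 169/145.
Against Y this mix gives (74/145)·(-11) + (71/145)·2 = -672/145.
Player 2 will play Y, holding Player 1 to -672/145. Shifting weight toward the row that does better against Y would raise this floor (the equalizing mix achieves -59/29 against both Y and X), so the proposed strategy is not optimal.

No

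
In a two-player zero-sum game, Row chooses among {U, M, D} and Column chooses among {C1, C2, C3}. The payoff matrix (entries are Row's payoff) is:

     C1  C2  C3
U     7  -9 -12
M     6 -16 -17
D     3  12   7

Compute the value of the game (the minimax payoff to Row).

85/23

Row minima: U → -12, M → -17, D → 3; maximin = 3.
Column maxima: C1 → 7, C2 → 12, C3 → 7; minimax = 7.
3 ≠ 7, so there is no saddle point; optimal play is mixed.
M is strictly dominated by U, so Row never plays it.
C2 is strictly dominated by C3 (it gives Row strictly more in every row), so Column never plays it.
On the remaining 2×2 (U, D vs C1, C3):
Let Row play U with probability p. Expected payoff against C1: 7p + 3(1−p) = 4p + 3; against C3: (-12)p + 7(1−p) = −19p + 7.
Setting these equal: 4p + 3 = −19p + 7 ⇒ 23p = 4 ⇒ p = 4/23, and the value is (4)·(4/23) + 3 = 85/23.
For Column: with q = P(C1), equating U's and D's payoffs gives 19q − 12 = −4q + 7 ⇒ q = 19/23.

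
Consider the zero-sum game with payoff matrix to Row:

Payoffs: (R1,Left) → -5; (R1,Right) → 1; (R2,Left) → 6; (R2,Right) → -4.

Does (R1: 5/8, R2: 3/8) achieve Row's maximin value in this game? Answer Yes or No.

Yes

Against Left this mix gives (5/8)·(-5) + (3/8)·6 = -7/8.
Against Right this mix gives (5/8)·1 + (3/8)·(-4) = -7/8.
All of Column's active replies (Left, Right) yield -7/8, and no column does worse for Row. The mix makes Column indifferent and guarantees -7/8, so it is optimal.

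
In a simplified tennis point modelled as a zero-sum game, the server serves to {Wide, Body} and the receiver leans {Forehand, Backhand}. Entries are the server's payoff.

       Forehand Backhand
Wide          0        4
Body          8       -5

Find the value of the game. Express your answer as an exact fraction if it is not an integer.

32/17

Row minima: Wide → 0, Body → -5; maximin = 0.
Column maxima: Forehand → 8, Backhand → 4; minimax = 4.
0 ≠ 4, so there is no saddle point; optimal play is mixed.
Let the server play Wide with probability p. Expected payoff against Forehand: 0p + 8(1−p) = −8p + 8; against Backhand: 4p + (-5)(1−p) = 9p − 5.
Setting these equal: −8p + 8 = 9p − 5 ⇒ −17p = -13 ⇒ p = 13/17, and the value is (-8)·(13/17) + 8 = 32/17.
For the receiver: with q = P(Forehand), equating Wide's and Body's payoffs gives −4q + 4 = 13q − 5 ⇒ q = 9/17.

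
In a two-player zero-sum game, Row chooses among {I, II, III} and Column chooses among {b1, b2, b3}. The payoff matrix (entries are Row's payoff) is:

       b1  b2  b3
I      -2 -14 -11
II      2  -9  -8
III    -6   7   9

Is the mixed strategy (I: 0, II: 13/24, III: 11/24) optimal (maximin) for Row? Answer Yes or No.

Against b1 this mix gives (13/24)·2 + (11/24)·(-6) = -5/3.
Against b2 this mix gives (13/24)·(-9) + (11/24)·7 = -5/3.
Against b3 this mix gives (13/24)·(-8) + (11/24)·9 = -5/24.
All of Column's active replies (b1, b2) yield -5/3, and no column does worse for Row. The mix makes Column indifferent and guarantees -5/3, so it is optimal.

Yes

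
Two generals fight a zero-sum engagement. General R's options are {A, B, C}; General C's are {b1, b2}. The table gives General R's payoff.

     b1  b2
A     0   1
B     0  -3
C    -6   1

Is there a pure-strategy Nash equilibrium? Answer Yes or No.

Yes

Row minima: A → 0, B → -3, C → -6; maximin = 0.
Column maxima: b1 → 0, b2 → 1; minimax = 0.
maximin = minimax = 0, so a saddle point exists.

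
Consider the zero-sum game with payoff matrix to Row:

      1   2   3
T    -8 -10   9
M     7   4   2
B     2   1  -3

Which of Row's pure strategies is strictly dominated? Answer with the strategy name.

B

M gives a strictly higher payoff than B against every column: 7 > 2, 4 > 1, 2 > -3.
So B is strictly dominated and Row never plays it.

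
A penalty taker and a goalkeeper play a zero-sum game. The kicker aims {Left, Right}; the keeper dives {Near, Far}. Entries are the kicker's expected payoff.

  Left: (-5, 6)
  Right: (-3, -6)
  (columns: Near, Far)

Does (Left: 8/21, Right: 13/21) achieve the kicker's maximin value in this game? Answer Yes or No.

Against Near this mix gives (8/21)·(-5) + (13/21)·(-3) = -79/21.
Against Far this mix gives (8/21)·6 + (13/21)·(-6) = -10/7.
The keeper will play Near, holding the kicker to -79/21. Shifting weight toward the row that does better against Near would raise this floor (the equalizing mix achieves -24/7 against both Near and Far), so the proposed strategy is not optimal.

No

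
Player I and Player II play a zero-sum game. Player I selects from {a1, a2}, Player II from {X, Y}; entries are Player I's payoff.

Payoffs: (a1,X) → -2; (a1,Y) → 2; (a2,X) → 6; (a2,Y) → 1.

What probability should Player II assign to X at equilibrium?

1/9

Row minima: a1 → -2, a2 → 1; maximin = 1.
Column maxima: X → 6, Y → 2; minimax = 2.
1 ≠ 2, so there is no saddle point; optimal play is mixed.
Let Player I play a1 with probability p. Expected payoff against X: (-2)p + 6(1−p) = −8p + 6; against Y: 2p + 1(1−p) = p + 1.
Setting these equal: −8p + 6 = p + 1 ⇒ −9p = -5 ⇒ p = 5/9, and the value is (-8)·(5/9) + 6 = 14/9.
For Player II: with q = P(X), equating a1's and a2's payoffs gives −4q + 2 = 5q + 1 ⇒ q = 1/9.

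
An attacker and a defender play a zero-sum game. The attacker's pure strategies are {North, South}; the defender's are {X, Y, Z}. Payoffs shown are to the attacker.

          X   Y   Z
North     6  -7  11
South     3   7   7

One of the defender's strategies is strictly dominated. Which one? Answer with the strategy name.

X holds the attacker's payoff strictly below Z in every row: 6 < 11, 3 < 7.
So Z is strictly dominated for the defender.

Z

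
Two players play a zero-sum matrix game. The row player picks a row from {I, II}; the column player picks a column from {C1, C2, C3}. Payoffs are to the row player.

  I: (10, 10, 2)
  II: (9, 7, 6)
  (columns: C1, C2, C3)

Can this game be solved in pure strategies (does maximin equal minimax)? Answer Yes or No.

Row minima: I → 2, II → 6; maximin = 6.
Column maxima: C1 → 10, C2 → 10, C3 → 6; minimax = 6.
maximin = minimax = 6, so a saddle point exists.

Yes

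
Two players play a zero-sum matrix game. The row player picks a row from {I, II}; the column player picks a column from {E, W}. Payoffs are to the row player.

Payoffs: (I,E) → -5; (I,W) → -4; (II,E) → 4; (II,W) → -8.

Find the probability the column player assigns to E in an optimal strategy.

4/13

Row minima: I → -5, II → -8; maximin = -5.
Column maxima: E → 4, W → -4; minimax = -4.
-5 ≠ -4, so there is no saddle point; optimal play is mixed.
Let the row player play I with probability p. Expected payoff against E: (-5)p + 4(1−p) = −9p + 4; against W: (-4)p + (-8)(1−p) = 4p − 8.
Setting these equal: −9p + 4 = 4p − 8 ⇒ −13p = -12 ⇒ p = 12/13, and the value is (-9)·(12/13) + 4 = -56/13.
For the column player: with q = P(E), equating I's and II's payoffs gives −q − 4 = 12q − 8 ⇒ q = 4/13.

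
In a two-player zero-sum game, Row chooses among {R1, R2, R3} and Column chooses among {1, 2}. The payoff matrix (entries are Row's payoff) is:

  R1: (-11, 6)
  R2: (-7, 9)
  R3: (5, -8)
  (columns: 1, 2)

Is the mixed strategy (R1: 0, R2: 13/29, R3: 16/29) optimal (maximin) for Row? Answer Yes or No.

Yes

Against 1 this mix gives (13/29)·(-7) + (16/29)·5 = -11/29.
Against 2 this mix gives (13/29)·9 + (16/29)·(-8) = -11/29.
All of Column's active replies (1, 2) yield -11/29, and no column does worse for Row. The mix makes Column indifferent and guarantees -11/29, so it is optimal.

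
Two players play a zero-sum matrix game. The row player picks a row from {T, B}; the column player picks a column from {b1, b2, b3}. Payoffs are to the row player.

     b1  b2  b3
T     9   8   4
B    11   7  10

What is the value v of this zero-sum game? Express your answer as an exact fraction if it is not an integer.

Row minima: T → 4, B → 7; maximin = 7.
Column maxima: b1 → 11, b2 → 8, b3 → 10; minimax = 8.
7 ≠ 8, so there is no saddle point; optimal play is mixed.
b1 is strictly dominated by b2 (it gives the row player strictly more in every row), so the column player never plays it.
On the remaining 2×2 (T, B vs b2, b3):
Let the row player play T with probability p. Expected payoff against b2: 8p + 7(1−p) = p + 7; against b3: 4p + 10(1−p) = −6p + 10.
Setting these equal: p + 7 = −6p + 10 ⇒ 7p = 3 ⇒ p = 3/7, and the value is (1)·(3/7) + 7 = 52/7.
For the column player: with q = P(b2), equating T's and B's payoffs gives 4q + 4 = −3q + 10 ⇒ q = 6/7.

52/7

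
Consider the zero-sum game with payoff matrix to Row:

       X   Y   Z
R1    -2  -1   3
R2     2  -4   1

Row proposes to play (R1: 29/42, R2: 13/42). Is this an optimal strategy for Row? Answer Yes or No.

No

Against X this mix gives (29/42)·(-2) + (13/42)·2 = -16/21.
Against Y this mix gives (29/42)·(-1) + (13/42)·(-4) = -27/14.
Against Z this mix gives (29/42)·3 + (13/42)·1 = 50/21.
Column will play Y, holding Row to -27/14. Shifting weight toward the row that does better against Y would raise this floor (the equalizing mix achieves -10/7 against both Y and X), so the proposed strategy is not optimal.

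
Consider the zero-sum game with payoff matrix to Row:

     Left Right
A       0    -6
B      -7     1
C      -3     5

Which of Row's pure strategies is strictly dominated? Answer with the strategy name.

B

C gives a strictly higher payoff than B against every column: -3 > -7, 5 > 1.
So B is strictly dominated and Row never plays it.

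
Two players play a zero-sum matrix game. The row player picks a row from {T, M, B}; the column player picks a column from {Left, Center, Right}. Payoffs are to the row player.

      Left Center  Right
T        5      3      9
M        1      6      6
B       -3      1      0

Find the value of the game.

27/7

Row minima: T → 3, M → 1, B → -3; maximin = 3.
Column maxima: Left → 5, Center → 6, Right → 9; minimax = 5.
3 ≠ 5, so there is no saddle point; optimal play is mixed.
B is strictly dominated by T, so the row player never plays it.
Right is strictly dominated by Left (it gives the row player strictly more in every row), so the column player never plays it.
On the remaining 2×2 (T, M vs Left, Center):
Let the row player play T with probability p. Expected payoff against Left: 5p + 1(1−p) = 4p + 1; against Center: 3p + 6(1−p) = −3p + 6.
Setting these equal: 4p + 1 = −3p + 6 ⇒ 7p = 5 ⇒ p = 5/7, and the value is (4)·(5/7) + 1 = 27/7.
For the column player: with q = P(Left), equating T's and M's payoffs gives 2q + 3 = −5q + 6 ⇒ q = 3/7.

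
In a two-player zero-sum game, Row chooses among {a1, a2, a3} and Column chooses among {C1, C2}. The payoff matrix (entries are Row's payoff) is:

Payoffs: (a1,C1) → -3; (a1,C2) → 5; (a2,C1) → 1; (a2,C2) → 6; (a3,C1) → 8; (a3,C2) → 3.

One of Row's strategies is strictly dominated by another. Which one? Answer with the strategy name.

a2 gives a strictly higher payoff than a1 against every column: 1 > -3, 6 > 5.
So a1 is strictly dominated and Row never plays it.

a1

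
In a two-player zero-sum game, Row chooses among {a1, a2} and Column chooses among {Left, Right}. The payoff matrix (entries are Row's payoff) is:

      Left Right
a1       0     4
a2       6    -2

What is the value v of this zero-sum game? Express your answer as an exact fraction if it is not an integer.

2

Row minima: a1 → 0, a2 → -2; maximin = 0.
Column maxima: Left → 6, Right → 4; minimax = 4.
0 ≠ 4, so there is no saddle point; optimal play is mixed.
Let Row play a1 with probability p. Expected payoff against Left: 0p + 6(1−p) = −6p + 6; against Right: 4p + (-2)(1−p) = 6p − 2.
Setting these equal: −6p + 6 = 6p − 2 ⇒ −12p = -8 ⇒ p = 2/3, and the value is (-6)·(2/3) + 6 = 2.
For Column: with q = P(Left), equating a1's and a2's payoffs gives −4q + 4 = 8q − 2 ⇒ q = 1/2.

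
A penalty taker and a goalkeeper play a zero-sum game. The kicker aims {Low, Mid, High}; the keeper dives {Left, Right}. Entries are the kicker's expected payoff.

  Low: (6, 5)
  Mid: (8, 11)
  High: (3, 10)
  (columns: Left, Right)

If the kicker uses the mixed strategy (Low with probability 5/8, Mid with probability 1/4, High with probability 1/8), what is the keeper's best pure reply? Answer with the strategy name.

Left

If the keeper plays Left, the kicker's expected payoff is (5/8)·6 + (1/4)·8 + (1/8)·3 = 49/8.
If the keeper plays Right, the kicker's expected payoff is (5/8)·5 + (1/4)·11 + (1/8)·10 = 57/8.
The keeper minimizes the kicker's payoff; the smallest is 49/8, so the best response is Left.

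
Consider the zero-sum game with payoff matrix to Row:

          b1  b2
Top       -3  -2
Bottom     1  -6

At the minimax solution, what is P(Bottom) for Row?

Row minima: Top → -3, Bottom → -6; maximin = -3.
Column maxima: b1 → 1, b2 → -2; minimax = -2.
-3 ≠ -2, so there is no saddle point; optimal play is mixed.
Let Row play Top with probability p. Expected payoff against b1: (-3)p + 1(1−p) = −4p + 1; against b2: (-2)p + (-6)(1−p) = 4p − 6.
Setting these equal: −4p + 1 = 4p − 6 ⇒ −8p = -7 ⇒ p = 7/8, and the value is (-4)·(7/8) + 1 = -5/2.
For Column: with q = P(b1), equating Top's and Bottom's payoffs gives −q − 2 = 7q − 6 ⇒ q = 1/2.

1/8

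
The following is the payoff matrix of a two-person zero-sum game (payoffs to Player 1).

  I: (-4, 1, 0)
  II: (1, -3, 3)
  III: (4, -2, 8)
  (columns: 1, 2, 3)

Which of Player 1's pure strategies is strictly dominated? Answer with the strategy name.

II

III gives a strictly higher payoff than II against every column: 4 > 1, -2 > -3, 8 > 3.
So II is strictly dominated and Player 1 never plays it.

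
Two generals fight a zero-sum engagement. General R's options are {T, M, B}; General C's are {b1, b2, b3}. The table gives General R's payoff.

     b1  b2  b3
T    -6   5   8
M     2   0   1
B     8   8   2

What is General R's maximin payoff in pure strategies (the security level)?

2

Row minima: T → -6, M → 0, B → 2.
The best of these is 2.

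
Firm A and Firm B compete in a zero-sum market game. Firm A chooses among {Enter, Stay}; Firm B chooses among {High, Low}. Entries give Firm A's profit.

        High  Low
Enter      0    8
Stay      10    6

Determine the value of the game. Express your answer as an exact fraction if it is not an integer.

20/3

Row minima: Enter → 0, Stay → 6; maximin = 6.
Column maxima: High → 10, Low → 8; minimax = 8.
6 ≠ 8, so there is no saddle point; optimal play is mixed.
Let Firm A play Enter with probability p. Expected payoff against High: 0p + 10(1−p) = −10p + 10; against Low: 8p + 6(1−p) = 2p + 6.
Setting these equal: −10p + 10 = 2p + 6 ⇒ −12p = -4 ⇒ p = 1/3, and the value is (-10)·(1/3) + 10 = 20/3.
For Firm B: with q = P(High), equating Enter's and Stay's payoffs gives −8q + 8 = 4q + 6 ⇒ q = 1/6.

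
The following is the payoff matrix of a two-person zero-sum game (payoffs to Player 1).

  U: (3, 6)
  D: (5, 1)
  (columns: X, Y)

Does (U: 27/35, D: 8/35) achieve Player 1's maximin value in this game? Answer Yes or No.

No

Against X this mix gives (27/35)·3 + (8/35)·5 = 121/35.
Against Y this mix gives (27/35)·6 + (8/35)·1 = 34/7.
Player 2 will play X, holding Player 1 to 121/35. Shifting weight toward the row that does better against X would raise this floor (the equalizing mix achieves 27/7 against both X and Y), so the proposed strategy is not optimal.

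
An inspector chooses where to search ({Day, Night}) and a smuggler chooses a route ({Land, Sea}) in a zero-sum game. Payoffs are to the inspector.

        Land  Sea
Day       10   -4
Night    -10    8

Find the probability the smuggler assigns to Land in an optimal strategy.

3/8

Row minima: Day → -4, Night → -10; maximin = -4.
Column maxima: Land → 10, Sea → 8; minimax = 8.
-4 ≠ 8, so there is no saddle point; optimal play is mixed.
Let the inspector play Day with probability p. Expected payoff against Land: 10p + (-10)(1−p) = 20p − 10; against Sea: (-4)p + 8(1−p) = −12p + 8.
Setting these equal: 20p − 10 = −12p + 8 ⇒ 32p = 18 ⇒ p = 9/16, and the value is (20)·(9/16) − 10 = 5/4.
For the smuggler: with q = P(Land), equating Day's and Night's payoffs gives 14q − 4 = −18q + 8 ⇒ q = 3/8.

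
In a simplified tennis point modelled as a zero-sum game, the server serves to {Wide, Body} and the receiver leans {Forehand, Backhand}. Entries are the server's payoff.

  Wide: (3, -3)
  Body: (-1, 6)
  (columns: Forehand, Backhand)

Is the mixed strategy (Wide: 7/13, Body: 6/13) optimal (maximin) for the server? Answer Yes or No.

Yes

Against Forehand this mix gives (7/13)·3 + (6/13)·(-1) = 15/13.
Against Backhand this mix gives (7/13)·(-3) + (6/13)·6 = 15/13.
All of the receiver's active replies (Forehand, Backhand) yield 15/13, and no column does worse for the server. The mix makes the receiver indifferent and guarantees 15/13, so it is optimal.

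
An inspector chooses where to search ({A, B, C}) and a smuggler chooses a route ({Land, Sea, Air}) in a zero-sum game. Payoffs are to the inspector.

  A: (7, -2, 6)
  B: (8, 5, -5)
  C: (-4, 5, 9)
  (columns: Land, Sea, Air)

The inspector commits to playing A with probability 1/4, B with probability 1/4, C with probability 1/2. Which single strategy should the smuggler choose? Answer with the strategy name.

Land

If the smuggler plays Land, the inspector's expected payoff is (1/4)·7 + (1/4)·8 + (1/2)·(-4) = 7/4.
If the smuggler plays Sea, the inspector's expected payoff is (1/4)·(-2) + (1/4)·5 + (1/2)·5 = 13/4.
If the smuggler plays Air, the inspector's expected payoff is (1/4)·6 + (1/4)·(-5) + (1/2)·9 = 19/4.
The smuggler minimizes the inspector's payoff; the smallest is 7/4, so the best response is Land.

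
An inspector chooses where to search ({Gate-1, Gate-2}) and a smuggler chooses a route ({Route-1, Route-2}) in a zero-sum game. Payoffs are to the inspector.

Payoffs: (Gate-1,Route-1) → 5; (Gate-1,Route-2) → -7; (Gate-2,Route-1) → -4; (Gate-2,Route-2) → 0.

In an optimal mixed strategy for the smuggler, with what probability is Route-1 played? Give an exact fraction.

Row minima: Gate-1 → -7, Gate-2 → -4; maximin = -4.
Column maxima: Route-1 → 5, Route-2 → 0; minimax = 0.
-4 ≠ 0, so there is no saddle point; optimal play is mixed.
Let the inspector play Gate-1 with probability p. Expected payoff against Route-1: 5p + (-4)(1−p) = 9p − 4; against Route-2: (-7)p + 0(1−p) = −7p.
Setting these equal: 9p − 4 = −7p ⇒ 16p = 4 ⇒ p = 1/4, and the value is (9)·(1/4) − 4 = -7/4.
For the smuggler: with q = P(Route-1), equating Gate-1's and Gate-2's payoffs gives 12q − 7 = −4q ⇒ q = 7/16.

7/16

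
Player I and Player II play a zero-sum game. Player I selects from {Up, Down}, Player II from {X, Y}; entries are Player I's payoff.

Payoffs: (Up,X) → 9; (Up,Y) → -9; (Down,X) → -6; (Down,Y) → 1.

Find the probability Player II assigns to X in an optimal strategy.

2/5

Row minima: Up → -9, Down → -6; maximin = -6.
Column maxima: X → 9, Y → 1; minimax = 1.
-6 ≠ 1, so there is no saddle point; optimal play is mixed.
Let Player I play Up with probability p. Expected payoff against X: 9p + (-6)(1−p) = 15p − 6; against Y: (-9)p + 1(1−p) = −10p + 1.
Setting these equal: 15p − 6 = −10p + 1 ⇒ 25p = 7 ⇒ p = 7/25, and the value is (15)·(7/25) − 6 = -9/5.
For Player II: with q = P(X), equating Up's and Down's payoffs gives 18q − 9 = −7q + 1 ⇒ q = 2/5.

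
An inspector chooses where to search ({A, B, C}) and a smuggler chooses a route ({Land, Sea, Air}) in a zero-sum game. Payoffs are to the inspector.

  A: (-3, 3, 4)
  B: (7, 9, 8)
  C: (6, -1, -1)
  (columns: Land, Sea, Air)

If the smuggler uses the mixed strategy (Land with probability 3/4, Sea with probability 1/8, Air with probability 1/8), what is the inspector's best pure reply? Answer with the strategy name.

Expected payoff of A: (3/4)·(-3) + (1/8)·3 + (1/8)·4 = -11/8.
Expected payoff of B: (3/4)·7 + (1/8)·9 + (1/8)·8 = 59/8.
Expected payoff of C: (3/4)·6 + (1/8)·(-1) + (1/8)·(-1) = 17/4.
The largest is 59/8, so the inspector's best response is B.

B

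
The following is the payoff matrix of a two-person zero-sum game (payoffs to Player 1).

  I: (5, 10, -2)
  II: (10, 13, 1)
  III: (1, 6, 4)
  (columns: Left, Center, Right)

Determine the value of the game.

Row minima: I → -2, II → 1, III → 1; maximin = 1.
Column maxima: Left → 10, Center → 13, Right → 4; minimax = 4.
1 ≠ 4, so there is no saddle point; optimal play is mixed.
I is strictly dominated by II, so Player 1 never plays it.
Center is strictly dominated by Left (it gives Player 1 strictly more in every row), so Player 2 never plays it.
On the remaining 2×2 (II, III vs Left, Right):
Let Player 1 play II with probability p. Expected payoff against Left: 10p + 1(1−p) = 9p + 1; against Right: 1p + 4(1−p) = −3p + 4.
Setting these equal: 9p + 1 = −3p + 4 ⇒ 12p = 3 ⇒ p = 1/4, and the value is (9)·(1/4) + 1 = 13/4.
For Player 2: with q = P(Left), equating II's and III's payoffs gives 9q + 1 = −3q + 4 ⇒ q = 1/4.

13/4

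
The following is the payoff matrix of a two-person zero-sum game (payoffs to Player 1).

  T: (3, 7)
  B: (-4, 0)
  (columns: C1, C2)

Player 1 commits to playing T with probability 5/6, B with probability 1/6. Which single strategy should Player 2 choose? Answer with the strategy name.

C1

If Player 2 plays C1, Player 1's expected payoff is (5/6)·3 + (1/6)·(-4) = 11/6.
If Player 2 plays C2, Player 1's expected payoff is (5/6)·7 + (1/6)·0 = 35/6.
Player 2 minimizes Player 1's payoff; the smallest is 11/6, so the best response is C1.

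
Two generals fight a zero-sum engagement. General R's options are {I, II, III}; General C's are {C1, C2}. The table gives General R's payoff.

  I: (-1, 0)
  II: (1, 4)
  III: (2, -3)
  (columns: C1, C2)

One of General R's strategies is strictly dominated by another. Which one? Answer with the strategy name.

I

II gives a strictly higher payoff than I against every column: 1 > -1, 4 > 0.
So I is strictly dominated and General R never plays it.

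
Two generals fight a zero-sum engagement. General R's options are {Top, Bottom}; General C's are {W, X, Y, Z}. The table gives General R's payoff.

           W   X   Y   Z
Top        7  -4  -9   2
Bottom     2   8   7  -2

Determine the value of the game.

-1/5

Row minima: Top → -9, Bottom → -2; maximin = -2.
Column maxima: W → 7, X → 8, Y → 7, Z → 2; minimax = 2.
-2 ≠ 2, so there is no saddle point; optimal play is mixed.
W is strictly dominated by Z (it gives General R strictly more in every row), so General C never plays it.
X is strictly dominated by Y (it gives General R strictly more in every row), so General C never plays it.
On the remaining 2×2 (Top, Bottom vs Y, Z):
Let General R play Top with probability p. Expected payoff against Y: (-9)p + 7(1−p) = −16p + 7; against Z: 2p + (-2)(1−p) = 4p − 2.
Setting these equal: −16p + 7 = 4p − 2 ⇒ −20p = -9 ⇒ p = 9/20, and the value is (-16)·(9/20) + 7 = -1/5.
For General C: with q = P(Y), equating Top's and Bottom's payoffs gives −11q + 2 = 9q − 2 ⇒ q = 1/5.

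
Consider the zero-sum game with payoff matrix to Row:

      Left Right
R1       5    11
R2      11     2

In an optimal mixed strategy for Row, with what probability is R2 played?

2/5

Row minima: R1 → 5, R2 → 2; maximin = 5.
Column maxima: Left → 11, Right → 11; minimax = 11.
5 ≠ 11, so there is no saddle point; optimal play is mixed.
Let Row play R1 with probability p. Expected payoff against Left: 5p + 11(1−p) = −6p + 11; against Right: 11p + 2(1−p) = 9p + 2.
Setting these equal: −6p + 11 = 9p + 2 ⇒ −15p = -9 ⇒ p = 3/5, and the value is (-6)·(3/5) + 11 = 37/5.
For Column: with q = P(Left), equating R1's and R2's payoffs gives −6q + 11 = 9q + 2 ⇒ q = 3/5.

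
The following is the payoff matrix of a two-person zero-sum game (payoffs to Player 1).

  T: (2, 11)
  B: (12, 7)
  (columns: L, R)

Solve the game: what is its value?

Row minima: T → 2, B → 7; maximin = 7.
Column maxima: L → 12, R → 11; minimax = 11.
7 ≠ 11, so there is no saddle point; optimal play is mixed.
Let Player 1 play T with probability p. Expected payoff against L: 2p + 12(1−p) = −10p + 12; against R: 11p + 7(1−p) = 4p + 7.
Setting these equal: −10p + 12 = 4p + 7 ⇒ −14p = -5 ⇒ p = 5/14, and the value is (-10)·(5/14) + 12 = 59/7.
For Player 2: with q = P(L), equating T's and B's payoffs gives −9q + 11 = 5q + 7 ⇒ q = 2/7.

59/7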